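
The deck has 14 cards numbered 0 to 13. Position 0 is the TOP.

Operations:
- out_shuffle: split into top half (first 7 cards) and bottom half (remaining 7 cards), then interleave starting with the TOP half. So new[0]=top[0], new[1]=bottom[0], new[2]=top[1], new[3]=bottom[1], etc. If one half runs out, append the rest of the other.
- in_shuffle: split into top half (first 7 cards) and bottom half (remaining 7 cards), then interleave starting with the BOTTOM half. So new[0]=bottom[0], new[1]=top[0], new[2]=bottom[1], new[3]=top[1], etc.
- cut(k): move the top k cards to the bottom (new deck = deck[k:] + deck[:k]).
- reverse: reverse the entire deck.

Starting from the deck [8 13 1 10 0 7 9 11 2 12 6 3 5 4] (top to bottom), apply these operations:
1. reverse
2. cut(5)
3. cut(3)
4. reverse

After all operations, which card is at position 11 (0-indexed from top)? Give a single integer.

Answer: 10

Derivation:
After op 1 (reverse): [4 5 3 6 12 2 11 9 7 0 10 1 13 8]
After op 2 (cut(5)): [2 11 9 7 0 10 1 13 8 4 5 3 6 12]
After op 3 (cut(3)): [7 0 10 1 13 8 4 5 3 6 12 2 11 9]
After op 4 (reverse): [9 11 2 12 6 3 5 4 8 13 1 10 0 7]
Position 11: card 10.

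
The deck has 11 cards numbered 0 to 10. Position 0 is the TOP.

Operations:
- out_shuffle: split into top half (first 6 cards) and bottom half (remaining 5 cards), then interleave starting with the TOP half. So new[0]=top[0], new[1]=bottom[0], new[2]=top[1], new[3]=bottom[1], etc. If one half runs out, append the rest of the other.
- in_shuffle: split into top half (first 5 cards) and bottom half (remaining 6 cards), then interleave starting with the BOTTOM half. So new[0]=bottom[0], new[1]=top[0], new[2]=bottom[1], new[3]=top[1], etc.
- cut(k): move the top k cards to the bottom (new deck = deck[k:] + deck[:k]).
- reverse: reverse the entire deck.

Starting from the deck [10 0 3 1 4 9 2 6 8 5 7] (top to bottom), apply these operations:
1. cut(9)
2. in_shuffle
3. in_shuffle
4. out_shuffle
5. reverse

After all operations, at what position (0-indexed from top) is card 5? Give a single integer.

After op 1 (cut(9)): [5 7 10 0 3 1 4 9 2 6 8]
After op 2 (in_shuffle): [1 5 4 7 9 10 2 0 6 3 8]
After op 3 (in_shuffle): [10 1 2 5 0 4 6 7 3 9 8]
After op 4 (out_shuffle): [10 6 1 7 2 3 5 9 0 8 4]
After op 5 (reverse): [4 8 0 9 5 3 2 7 1 6 10]
Card 5 is at position 4.

Answer: 4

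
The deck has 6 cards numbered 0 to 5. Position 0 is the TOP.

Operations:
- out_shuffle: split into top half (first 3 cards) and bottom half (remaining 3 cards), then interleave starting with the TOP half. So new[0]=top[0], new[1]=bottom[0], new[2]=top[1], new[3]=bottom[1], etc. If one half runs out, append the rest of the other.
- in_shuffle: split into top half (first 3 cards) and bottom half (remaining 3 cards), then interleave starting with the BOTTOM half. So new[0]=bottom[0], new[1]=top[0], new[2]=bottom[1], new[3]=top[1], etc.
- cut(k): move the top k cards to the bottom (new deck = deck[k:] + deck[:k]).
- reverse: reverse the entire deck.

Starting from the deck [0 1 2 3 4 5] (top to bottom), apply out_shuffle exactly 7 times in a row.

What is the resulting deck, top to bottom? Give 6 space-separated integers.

After op 1 (out_shuffle): [0 3 1 4 2 5]
After op 2 (out_shuffle): [0 4 3 2 1 5]
After op 3 (out_shuffle): [0 2 4 1 3 5]
After op 4 (out_shuffle): [0 1 2 3 4 5]
After op 5 (out_shuffle): [0 3 1 4 2 5]
After op 6 (out_shuffle): [0 4 3 2 1 5]
After op 7 (out_shuffle): [0 2 4 1 3 5]

Answer: 0 2 4 1 3 5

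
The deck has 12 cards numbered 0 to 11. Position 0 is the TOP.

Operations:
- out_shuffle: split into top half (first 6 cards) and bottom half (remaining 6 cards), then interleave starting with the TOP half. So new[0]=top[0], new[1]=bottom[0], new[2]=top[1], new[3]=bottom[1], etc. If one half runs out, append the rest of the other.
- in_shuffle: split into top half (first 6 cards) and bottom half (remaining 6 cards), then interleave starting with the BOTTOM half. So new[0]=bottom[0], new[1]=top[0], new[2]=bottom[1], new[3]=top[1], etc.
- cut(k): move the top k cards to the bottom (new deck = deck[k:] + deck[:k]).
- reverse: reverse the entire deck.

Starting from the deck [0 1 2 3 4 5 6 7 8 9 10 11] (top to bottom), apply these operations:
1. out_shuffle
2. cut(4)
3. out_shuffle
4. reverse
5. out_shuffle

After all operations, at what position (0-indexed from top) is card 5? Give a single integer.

Answer: 9

Derivation:
After op 1 (out_shuffle): [0 6 1 7 2 8 3 9 4 10 5 11]
After op 2 (cut(4)): [2 8 3 9 4 10 5 11 0 6 1 7]
After op 3 (out_shuffle): [2 5 8 11 3 0 9 6 4 1 10 7]
After op 4 (reverse): [7 10 1 4 6 9 0 3 11 8 5 2]
After op 5 (out_shuffle): [7 0 10 3 1 11 4 8 6 5 9 2]
Card 5 is at position 9.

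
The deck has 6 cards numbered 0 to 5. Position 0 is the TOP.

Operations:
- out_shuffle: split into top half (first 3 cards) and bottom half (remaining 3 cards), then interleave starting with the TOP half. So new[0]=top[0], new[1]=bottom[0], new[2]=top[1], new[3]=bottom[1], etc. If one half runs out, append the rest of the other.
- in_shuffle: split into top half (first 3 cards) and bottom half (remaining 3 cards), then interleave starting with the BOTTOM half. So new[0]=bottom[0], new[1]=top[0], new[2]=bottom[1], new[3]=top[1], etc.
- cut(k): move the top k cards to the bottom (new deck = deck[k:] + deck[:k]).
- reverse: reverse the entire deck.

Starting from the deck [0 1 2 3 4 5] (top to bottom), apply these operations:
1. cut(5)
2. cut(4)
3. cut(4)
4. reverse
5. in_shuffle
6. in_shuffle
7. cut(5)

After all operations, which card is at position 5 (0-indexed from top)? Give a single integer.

Answer: 4

Derivation:
After op 1 (cut(5)): [5 0 1 2 3 4]
After op 2 (cut(4)): [3 4 5 0 1 2]
After op 3 (cut(4)): [1 2 3 4 5 0]
After op 4 (reverse): [0 5 4 3 2 1]
After op 5 (in_shuffle): [3 0 2 5 1 4]
After op 6 (in_shuffle): [5 3 1 0 4 2]
After op 7 (cut(5)): [2 5 3 1 0 4]
Position 5: card 4.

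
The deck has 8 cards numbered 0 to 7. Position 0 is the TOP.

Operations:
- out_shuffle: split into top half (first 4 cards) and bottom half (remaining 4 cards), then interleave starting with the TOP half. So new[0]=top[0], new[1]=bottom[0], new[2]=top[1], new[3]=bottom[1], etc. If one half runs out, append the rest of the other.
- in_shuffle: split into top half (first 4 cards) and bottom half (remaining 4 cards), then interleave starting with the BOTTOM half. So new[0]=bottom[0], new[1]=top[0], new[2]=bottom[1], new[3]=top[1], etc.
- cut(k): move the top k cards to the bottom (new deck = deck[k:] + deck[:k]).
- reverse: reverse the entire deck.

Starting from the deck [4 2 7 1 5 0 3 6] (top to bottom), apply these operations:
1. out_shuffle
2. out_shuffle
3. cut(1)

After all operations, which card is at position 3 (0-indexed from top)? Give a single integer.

Answer: 2

Derivation:
After op 1 (out_shuffle): [4 5 2 0 7 3 1 6]
After op 2 (out_shuffle): [4 7 5 3 2 1 0 6]
After op 3 (cut(1)): [7 5 3 2 1 0 6 4]
Position 3: card 2.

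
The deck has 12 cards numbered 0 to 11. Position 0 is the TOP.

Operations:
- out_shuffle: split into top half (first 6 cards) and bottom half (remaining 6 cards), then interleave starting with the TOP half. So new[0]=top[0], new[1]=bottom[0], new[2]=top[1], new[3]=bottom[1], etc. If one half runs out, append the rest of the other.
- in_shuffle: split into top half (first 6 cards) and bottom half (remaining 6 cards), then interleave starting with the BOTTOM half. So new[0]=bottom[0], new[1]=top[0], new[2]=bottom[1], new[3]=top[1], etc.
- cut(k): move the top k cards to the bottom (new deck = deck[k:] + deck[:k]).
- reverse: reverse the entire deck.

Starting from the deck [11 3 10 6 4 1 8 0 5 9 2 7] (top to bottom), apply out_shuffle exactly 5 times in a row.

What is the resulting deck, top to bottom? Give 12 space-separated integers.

After op 1 (out_shuffle): [11 8 3 0 10 5 6 9 4 2 1 7]
After op 2 (out_shuffle): [11 6 8 9 3 4 0 2 10 1 5 7]
After op 3 (out_shuffle): [11 0 6 2 8 10 9 1 3 5 4 7]
After op 4 (out_shuffle): [11 9 0 1 6 3 2 5 8 4 10 7]
After op 5 (out_shuffle): [11 2 9 5 0 8 1 4 6 10 3 7]

Answer: 11 2 9 5 0 8 1 4 6 10 3 7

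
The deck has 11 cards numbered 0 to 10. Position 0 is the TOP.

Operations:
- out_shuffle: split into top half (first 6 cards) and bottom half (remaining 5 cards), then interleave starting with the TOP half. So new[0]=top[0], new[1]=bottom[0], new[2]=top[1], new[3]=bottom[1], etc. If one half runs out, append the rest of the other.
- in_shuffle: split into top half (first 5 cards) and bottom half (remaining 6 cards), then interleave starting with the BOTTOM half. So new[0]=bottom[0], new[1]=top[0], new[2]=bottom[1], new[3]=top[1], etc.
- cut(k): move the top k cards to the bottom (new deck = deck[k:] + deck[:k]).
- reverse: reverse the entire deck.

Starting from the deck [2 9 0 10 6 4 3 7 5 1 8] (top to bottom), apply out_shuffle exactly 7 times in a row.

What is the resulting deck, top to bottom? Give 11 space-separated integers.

Answer: 2 5 4 0 8 7 6 9 1 3 10

Derivation:
After op 1 (out_shuffle): [2 3 9 7 0 5 10 1 6 8 4]
After op 2 (out_shuffle): [2 10 3 1 9 6 7 8 0 4 5]
After op 3 (out_shuffle): [2 7 10 8 3 0 1 4 9 5 6]
After op 4 (out_shuffle): [2 1 7 4 10 9 8 5 3 6 0]
After op 5 (out_shuffle): [2 8 1 5 7 3 4 6 10 0 9]
After op 6 (out_shuffle): [2 4 8 6 1 10 5 0 7 9 3]
After op 7 (out_shuffle): [2 5 4 0 8 7 6 9 1 3 10]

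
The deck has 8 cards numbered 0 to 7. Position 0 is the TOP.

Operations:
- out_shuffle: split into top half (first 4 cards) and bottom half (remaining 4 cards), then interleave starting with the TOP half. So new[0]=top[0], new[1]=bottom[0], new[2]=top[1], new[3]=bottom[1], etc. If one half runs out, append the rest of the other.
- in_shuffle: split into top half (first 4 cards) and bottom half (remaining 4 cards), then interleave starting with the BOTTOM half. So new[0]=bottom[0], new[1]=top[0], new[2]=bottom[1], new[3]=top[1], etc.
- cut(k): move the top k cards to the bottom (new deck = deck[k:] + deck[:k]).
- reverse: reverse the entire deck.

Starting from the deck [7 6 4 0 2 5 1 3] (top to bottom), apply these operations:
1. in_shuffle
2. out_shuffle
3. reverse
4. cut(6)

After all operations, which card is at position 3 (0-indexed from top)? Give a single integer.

After op 1 (in_shuffle): [2 7 5 6 1 4 3 0]
After op 2 (out_shuffle): [2 1 7 4 5 3 6 0]
After op 3 (reverse): [0 6 3 5 4 7 1 2]
After op 4 (cut(6)): [1 2 0 6 3 5 4 7]
Position 3: card 6.

Answer: 6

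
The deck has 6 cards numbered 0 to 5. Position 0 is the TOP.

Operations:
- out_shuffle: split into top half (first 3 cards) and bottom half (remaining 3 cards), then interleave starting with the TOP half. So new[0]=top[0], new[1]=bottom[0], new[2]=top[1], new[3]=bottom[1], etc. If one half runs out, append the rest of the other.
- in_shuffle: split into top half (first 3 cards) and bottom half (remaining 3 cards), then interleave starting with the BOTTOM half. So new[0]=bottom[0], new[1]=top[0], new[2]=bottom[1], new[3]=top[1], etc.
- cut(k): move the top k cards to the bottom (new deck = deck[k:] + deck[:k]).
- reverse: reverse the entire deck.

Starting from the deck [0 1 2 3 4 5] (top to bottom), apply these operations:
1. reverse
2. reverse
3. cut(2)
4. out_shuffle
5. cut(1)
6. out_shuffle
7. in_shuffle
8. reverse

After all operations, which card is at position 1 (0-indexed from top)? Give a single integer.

After op 1 (reverse): [5 4 3 2 1 0]
After op 2 (reverse): [0 1 2 3 4 5]
After op 3 (cut(2)): [2 3 4 5 0 1]
After op 4 (out_shuffle): [2 5 3 0 4 1]
After op 5 (cut(1)): [5 3 0 4 1 2]
After op 6 (out_shuffle): [5 4 3 1 0 2]
After op 7 (in_shuffle): [1 5 0 4 2 3]
After op 8 (reverse): [3 2 4 0 5 1]
Position 1: card 2.

Answer: 2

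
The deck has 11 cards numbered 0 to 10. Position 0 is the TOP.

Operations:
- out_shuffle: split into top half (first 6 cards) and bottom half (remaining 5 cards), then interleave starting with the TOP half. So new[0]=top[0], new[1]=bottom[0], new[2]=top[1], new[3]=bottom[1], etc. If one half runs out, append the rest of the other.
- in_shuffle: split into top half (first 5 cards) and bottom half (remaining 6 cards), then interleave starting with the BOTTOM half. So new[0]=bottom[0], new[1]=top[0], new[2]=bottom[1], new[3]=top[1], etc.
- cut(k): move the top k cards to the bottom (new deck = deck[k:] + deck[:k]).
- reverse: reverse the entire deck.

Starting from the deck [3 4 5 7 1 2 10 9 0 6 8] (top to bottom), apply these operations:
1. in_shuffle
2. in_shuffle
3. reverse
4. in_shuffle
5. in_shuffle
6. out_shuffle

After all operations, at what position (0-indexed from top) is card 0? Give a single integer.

Answer: 4

Derivation:
After op 1 (in_shuffle): [2 3 10 4 9 5 0 7 6 1 8]
After op 2 (in_shuffle): [5 2 0 3 7 10 6 4 1 9 8]
After op 3 (reverse): [8 9 1 4 6 10 7 3 0 2 5]
After op 4 (in_shuffle): [10 8 7 9 3 1 0 4 2 6 5]
After op 5 (in_shuffle): [1 10 0 8 4 7 2 9 6 3 5]
After op 6 (out_shuffle): [1 2 10 9 0 6 8 3 4 5 7]
Card 0 is at position 4.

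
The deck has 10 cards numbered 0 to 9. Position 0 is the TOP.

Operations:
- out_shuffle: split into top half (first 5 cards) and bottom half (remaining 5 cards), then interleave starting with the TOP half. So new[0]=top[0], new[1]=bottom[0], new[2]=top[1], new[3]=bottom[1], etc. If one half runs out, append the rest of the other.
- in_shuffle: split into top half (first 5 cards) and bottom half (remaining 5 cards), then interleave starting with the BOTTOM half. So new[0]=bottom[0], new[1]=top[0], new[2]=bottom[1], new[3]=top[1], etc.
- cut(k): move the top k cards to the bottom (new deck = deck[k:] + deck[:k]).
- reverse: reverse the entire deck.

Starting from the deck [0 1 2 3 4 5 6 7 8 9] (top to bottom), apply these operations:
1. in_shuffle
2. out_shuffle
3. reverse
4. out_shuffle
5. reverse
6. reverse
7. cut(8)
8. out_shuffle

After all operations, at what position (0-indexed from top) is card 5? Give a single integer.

After op 1 (in_shuffle): [5 0 6 1 7 2 8 3 9 4]
After op 2 (out_shuffle): [5 2 0 8 6 3 1 9 7 4]
After op 3 (reverse): [4 7 9 1 3 6 8 0 2 5]
After op 4 (out_shuffle): [4 6 7 8 9 0 1 2 3 5]
After op 5 (reverse): [5 3 2 1 0 9 8 7 6 4]
After op 6 (reverse): [4 6 7 8 9 0 1 2 3 5]
After op 7 (cut(8)): [3 5 4 6 7 8 9 0 1 2]
After op 8 (out_shuffle): [3 8 5 9 4 0 6 1 7 2]
Card 5 is at position 2.

Answer: 2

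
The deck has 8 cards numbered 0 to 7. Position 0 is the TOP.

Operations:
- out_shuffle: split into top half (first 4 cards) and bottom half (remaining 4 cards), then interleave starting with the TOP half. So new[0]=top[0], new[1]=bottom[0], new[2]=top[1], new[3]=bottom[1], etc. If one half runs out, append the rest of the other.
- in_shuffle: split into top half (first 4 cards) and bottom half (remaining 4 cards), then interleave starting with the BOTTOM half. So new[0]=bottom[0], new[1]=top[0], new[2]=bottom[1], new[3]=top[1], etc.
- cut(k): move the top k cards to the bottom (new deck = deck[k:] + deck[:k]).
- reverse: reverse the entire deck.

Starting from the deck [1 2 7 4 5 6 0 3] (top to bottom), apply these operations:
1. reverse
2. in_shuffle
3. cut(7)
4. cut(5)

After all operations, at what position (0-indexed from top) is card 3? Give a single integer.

Answer: 5

Derivation:
After op 1 (reverse): [3 0 6 5 4 7 2 1]
After op 2 (in_shuffle): [4 3 7 0 2 6 1 5]
After op 3 (cut(7)): [5 4 3 7 0 2 6 1]
After op 4 (cut(5)): [2 6 1 5 4 3 7 0]
Card 3 is at position 5.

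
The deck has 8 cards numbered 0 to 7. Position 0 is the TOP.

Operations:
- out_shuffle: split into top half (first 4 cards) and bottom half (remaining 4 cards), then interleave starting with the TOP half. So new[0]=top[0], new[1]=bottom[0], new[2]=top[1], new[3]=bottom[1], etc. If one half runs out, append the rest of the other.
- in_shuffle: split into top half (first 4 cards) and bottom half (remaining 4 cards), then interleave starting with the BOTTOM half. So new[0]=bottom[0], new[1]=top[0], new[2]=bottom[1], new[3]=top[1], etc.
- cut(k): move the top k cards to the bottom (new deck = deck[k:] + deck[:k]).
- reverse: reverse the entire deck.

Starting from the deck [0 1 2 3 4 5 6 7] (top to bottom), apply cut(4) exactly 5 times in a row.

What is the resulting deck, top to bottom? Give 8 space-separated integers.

Answer: 4 5 6 7 0 1 2 3

Derivation:
After op 1 (cut(4)): [4 5 6 7 0 1 2 3]
After op 2 (cut(4)): [0 1 2 3 4 5 6 7]
After op 3 (cut(4)): [4 5 6 7 0 1 2 3]
After op 4 (cut(4)): [0 1 2 3 4 5 6 7]
After op 5 (cut(4)): [4 5 6 7 0 1 2 3]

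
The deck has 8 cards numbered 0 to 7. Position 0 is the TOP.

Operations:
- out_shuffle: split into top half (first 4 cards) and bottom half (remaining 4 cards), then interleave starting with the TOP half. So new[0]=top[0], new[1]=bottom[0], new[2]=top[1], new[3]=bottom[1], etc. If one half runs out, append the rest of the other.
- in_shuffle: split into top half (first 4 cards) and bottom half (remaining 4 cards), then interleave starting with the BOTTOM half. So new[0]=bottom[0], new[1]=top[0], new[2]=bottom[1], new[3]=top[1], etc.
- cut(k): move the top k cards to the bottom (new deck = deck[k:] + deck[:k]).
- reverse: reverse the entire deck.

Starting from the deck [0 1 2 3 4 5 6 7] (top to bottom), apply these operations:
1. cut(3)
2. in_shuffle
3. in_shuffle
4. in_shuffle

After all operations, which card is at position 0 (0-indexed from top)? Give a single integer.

After op 1 (cut(3)): [3 4 5 6 7 0 1 2]
After op 2 (in_shuffle): [7 3 0 4 1 5 2 6]
After op 3 (in_shuffle): [1 7 5 3 2 0 6 4]
After op 4 (in_shuffle): [2 1 0 7 6 5 4 3]
Position 0: card 2.

Answer: 2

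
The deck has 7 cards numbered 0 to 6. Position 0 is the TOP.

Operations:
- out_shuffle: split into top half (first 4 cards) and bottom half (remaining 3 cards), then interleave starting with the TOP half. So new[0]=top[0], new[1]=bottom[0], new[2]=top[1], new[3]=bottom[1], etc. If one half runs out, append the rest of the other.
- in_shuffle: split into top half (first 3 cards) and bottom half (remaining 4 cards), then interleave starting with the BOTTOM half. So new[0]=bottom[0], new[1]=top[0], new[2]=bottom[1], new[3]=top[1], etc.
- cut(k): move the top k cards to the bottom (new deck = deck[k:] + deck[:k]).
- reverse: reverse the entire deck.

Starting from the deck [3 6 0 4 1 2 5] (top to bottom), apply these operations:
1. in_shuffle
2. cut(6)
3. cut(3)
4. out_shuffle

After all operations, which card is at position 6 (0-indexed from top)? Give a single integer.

Answer: 0

Derivation:
After op 1 (in_shuffle): [4 3 1 6 2 0 5]
After op 2 (cut(6)): [5 4 3 1 6 2 0]
After op 3 (cut(3)): [1 6 2 0 5 4 3]
After op 4 (out_shuffle): [1 5 6 4 2 3 0]
Position 6: card 0.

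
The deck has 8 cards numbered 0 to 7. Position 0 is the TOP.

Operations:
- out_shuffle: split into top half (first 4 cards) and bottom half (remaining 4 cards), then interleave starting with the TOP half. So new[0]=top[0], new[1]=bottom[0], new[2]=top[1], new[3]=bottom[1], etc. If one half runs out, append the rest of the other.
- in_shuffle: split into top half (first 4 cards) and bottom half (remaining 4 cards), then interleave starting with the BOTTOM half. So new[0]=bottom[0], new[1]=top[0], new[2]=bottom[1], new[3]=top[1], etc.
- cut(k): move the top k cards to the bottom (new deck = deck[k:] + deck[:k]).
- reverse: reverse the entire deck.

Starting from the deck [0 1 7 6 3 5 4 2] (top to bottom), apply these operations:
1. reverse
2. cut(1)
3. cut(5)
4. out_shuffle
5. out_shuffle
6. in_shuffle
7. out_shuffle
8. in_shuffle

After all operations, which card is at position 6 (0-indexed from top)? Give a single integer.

After op 1 (reverse): [2 4 5 3 6 7 1 0]
After op 2 (cut(1)): [4 5 3 6 7 1 0 2]
After op 3 (cut(5)): [1 0 2 4 5 3 6 7]
After op 4 (out_shuffle): [1 5 0 3 2 6 4 7]
After op 5 (out_shuffle): [1 2 5 6 0 4 3 7]
After op 6 (in_shuffle): [0 1 4 2 3 5 7 6]
After op 7 (out_shuffle): [0 3 1 5 4 7 2 6]
After op 8 (in_shuffle): [4 0 7 3 2 1 6 5]
Position 6: card 6.

Answer: 6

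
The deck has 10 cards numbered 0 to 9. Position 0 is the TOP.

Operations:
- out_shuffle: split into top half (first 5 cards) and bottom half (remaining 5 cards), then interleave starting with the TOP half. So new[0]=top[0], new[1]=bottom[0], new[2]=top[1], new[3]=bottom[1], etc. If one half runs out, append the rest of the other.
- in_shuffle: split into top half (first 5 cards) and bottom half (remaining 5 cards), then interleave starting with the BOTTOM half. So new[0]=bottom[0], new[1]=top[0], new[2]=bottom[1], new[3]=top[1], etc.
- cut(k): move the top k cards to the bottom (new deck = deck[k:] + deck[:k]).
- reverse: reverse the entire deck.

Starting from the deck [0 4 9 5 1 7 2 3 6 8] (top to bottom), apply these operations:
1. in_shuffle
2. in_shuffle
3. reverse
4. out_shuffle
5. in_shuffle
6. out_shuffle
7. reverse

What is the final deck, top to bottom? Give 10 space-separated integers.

After op 1 (in_shuffle): [7 0 2 4 3 9 6 5 8 1]
After op 2 (in_shuffle): [9 7 6 0 5 2 8 4 1 3]
After op 3 (reverse): [3 1 4 8 2 5 0 6 7 9]
After op 4 (out_shuffle): [3 5 1 0 4 6 8 7 2 9]
After op 5 (in_shuffle): [6 3 8 5 7 1 2 0 9 4]
After op 6 (out_shuffle): [6 1 3 2 8 0 5 9 7 4]
After op 7 (reverse): [4 7 9 5 0 8 2 3 1 6]

Answer: 4 7 9 5 0 8 2 3 1 6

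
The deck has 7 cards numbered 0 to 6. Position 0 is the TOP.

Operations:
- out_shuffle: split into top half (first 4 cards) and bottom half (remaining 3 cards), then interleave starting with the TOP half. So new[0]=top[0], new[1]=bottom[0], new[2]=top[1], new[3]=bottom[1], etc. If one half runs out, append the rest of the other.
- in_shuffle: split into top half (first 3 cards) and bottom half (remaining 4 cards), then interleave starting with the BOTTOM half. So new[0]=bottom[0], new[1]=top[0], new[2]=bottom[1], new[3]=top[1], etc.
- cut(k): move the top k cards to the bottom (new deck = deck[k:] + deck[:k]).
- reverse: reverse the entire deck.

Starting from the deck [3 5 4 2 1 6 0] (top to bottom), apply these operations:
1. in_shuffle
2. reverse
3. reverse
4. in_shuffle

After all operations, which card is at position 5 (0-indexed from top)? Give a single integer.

After op 1 (in_shuffle): [2 3 1 5 6 4 0]
After op 2 (reverse): [0 4 6 5 1 3 2]
After op 3 (reverse): [2 3 1 5 6 4 0]
After op 4 (in_shuffle): [5 2 6 3 4 1 0]
Position 5: card 1.

Answer: 1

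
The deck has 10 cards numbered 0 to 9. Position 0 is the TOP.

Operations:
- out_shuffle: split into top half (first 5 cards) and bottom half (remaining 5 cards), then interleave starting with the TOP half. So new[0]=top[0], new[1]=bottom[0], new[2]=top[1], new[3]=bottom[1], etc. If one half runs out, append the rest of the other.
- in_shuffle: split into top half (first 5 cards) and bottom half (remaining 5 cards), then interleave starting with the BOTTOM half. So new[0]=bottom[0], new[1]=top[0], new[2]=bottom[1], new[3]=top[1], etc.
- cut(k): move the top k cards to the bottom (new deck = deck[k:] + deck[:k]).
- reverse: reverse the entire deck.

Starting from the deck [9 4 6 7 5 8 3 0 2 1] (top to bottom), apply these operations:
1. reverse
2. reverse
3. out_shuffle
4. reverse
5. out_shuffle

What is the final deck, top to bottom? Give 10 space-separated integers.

Answer: 1 6 5 3 2 4 7 8 0 9

Derivation:
After op 1 (reverse): [1 2 0 3 8 5 7 6 4 9]
After op 2 (reverse): [9 4 6 7 5 8 3 0 2 1]
After op 3 (out_shuffle): [9 8 4 3 6 0 7 2 5 1]
After op 4 (reverse): [1 5 2 7 0 6 3 4 8 9]
After op 5 (out_shuffle): [1 6 5 3 2 4 7 8 0 9]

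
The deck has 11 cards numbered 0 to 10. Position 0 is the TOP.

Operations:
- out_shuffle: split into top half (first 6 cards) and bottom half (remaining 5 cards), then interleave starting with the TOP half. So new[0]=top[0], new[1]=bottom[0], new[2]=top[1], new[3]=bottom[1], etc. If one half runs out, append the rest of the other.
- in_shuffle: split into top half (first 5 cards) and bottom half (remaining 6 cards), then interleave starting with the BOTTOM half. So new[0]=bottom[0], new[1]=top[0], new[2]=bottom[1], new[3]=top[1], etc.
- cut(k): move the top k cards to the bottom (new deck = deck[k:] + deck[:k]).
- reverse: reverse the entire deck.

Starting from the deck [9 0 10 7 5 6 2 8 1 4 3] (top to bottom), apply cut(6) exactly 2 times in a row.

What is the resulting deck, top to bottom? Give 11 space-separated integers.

Answer: 0 10 7 5 6 2 8 1 4 3 9

Derivation:
After op 1 (cut(6)): [2 8 1 4 3 9 0 10 7 5 6]
After op 2 (cut(6)): [0 10 7 5 6 2 8 1 4 3 9]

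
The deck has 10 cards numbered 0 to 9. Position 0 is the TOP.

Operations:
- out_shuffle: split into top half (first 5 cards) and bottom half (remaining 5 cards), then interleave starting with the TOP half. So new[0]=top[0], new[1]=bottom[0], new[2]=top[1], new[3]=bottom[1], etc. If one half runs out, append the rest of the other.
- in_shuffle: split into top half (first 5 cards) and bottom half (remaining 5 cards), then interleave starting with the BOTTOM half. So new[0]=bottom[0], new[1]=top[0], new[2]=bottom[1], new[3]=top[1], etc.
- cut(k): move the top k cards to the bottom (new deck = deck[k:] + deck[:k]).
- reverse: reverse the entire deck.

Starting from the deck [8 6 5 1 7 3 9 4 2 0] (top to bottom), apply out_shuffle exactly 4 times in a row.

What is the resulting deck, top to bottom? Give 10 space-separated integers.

After op 1 (out_shuffle): [8 3 6 9 5 4 1 2 7 0]
After op 2 (out_shuffle): [8 4 3 1 6 2 9 7 5 0]
After op 3 (out_shuffle): [8 2 4 9 3 7 1 5 6 0]
After op 4 (out_shuffle): [8 7 2 1 4 5 9 6 3 0]

Answer: 8 7 2 1 4 5 9 6 3 0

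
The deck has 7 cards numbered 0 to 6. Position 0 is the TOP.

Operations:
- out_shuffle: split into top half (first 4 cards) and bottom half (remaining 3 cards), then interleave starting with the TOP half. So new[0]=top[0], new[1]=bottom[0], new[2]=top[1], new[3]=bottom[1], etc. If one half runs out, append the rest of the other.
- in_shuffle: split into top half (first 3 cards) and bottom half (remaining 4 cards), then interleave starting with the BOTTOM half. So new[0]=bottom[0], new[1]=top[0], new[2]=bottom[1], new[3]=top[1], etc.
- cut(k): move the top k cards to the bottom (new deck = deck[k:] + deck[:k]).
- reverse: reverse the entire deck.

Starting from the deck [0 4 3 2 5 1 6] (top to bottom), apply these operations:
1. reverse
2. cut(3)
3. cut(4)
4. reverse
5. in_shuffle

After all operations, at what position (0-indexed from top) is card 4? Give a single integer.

After op 1 (reverse): [6 1 5 2 3 4 0]
After op 2 (cut(3)): [2 3 4 0 6 1 5]
After op 3 (cut(4)): [6 1 5 2 3 4 0]
After op 4 (reverse): [0 4 3 2 5 1 6]
After op 5 (in_shuffle): [2 0 5 4 1 3 6]
Card 4 is at position 3.

Answer: 3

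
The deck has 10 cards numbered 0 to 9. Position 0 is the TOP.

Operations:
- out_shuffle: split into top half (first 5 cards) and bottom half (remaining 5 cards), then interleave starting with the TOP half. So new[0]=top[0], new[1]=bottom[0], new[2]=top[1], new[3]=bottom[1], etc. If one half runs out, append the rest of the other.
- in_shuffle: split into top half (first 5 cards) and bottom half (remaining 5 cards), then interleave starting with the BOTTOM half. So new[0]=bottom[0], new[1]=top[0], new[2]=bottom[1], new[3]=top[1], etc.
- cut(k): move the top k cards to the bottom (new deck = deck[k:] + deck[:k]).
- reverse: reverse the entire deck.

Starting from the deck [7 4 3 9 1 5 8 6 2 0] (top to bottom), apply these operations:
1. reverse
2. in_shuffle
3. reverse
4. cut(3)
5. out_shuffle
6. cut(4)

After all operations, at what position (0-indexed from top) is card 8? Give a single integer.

Answer: 5

Derivation:
After op 1 (reverse): [0 2 6 8 5 1 9 3 4 7]
After op 2 (in_shuffle): [1 0 9 2 3 6 4 8 7 5]
After op 3 (reverse): [5 7 8 4 6 3 2 9 0 1]
After op 4 (cut(3)): [4 6 3 2 9 0 1 5 7 8]
After op 5 (out_shuffle): [4 0 6 1 3 5 2 7 9 8]
After op 6 (cut(4)): [3 5 2 7 9 8 4 0 6 1]
Card 8 is at position 5.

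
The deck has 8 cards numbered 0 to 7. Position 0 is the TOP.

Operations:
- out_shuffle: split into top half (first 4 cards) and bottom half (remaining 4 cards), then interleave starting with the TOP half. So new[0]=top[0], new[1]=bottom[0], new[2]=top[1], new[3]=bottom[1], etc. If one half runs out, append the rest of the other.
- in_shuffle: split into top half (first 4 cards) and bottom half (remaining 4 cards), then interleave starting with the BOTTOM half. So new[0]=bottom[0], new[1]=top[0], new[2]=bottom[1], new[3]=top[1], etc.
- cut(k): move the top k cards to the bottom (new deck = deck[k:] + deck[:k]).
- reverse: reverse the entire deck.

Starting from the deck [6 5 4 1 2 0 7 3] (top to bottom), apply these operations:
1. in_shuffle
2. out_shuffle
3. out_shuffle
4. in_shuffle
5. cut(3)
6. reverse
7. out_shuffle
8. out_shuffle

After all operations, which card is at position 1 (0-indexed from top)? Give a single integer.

Answer: 6

Derivation:
After op 1 (in_shuffle): [2 6 0 5 7 4 3 1]
After op 2 (out_shuffle): [2 7 6 4 0 3 5 1]
After op 3 (out_shuffle): [2 0 7 3 6 5 4 1]
After op 4 (in_shuffle): [6 2 5 0 4 7 1 3]
After op 5 (cut(3)): [0 4 7 1 3 6 2 5]
After op 6 (reverse): [5 2 6 3 1 7 4 0]
After op 7 (out_shuffle): [5 1 2 7 6 4 3 0]
After op 8 (out_shuffle): [5 6 1 4 2 3 7 0]
Position 1: card 6.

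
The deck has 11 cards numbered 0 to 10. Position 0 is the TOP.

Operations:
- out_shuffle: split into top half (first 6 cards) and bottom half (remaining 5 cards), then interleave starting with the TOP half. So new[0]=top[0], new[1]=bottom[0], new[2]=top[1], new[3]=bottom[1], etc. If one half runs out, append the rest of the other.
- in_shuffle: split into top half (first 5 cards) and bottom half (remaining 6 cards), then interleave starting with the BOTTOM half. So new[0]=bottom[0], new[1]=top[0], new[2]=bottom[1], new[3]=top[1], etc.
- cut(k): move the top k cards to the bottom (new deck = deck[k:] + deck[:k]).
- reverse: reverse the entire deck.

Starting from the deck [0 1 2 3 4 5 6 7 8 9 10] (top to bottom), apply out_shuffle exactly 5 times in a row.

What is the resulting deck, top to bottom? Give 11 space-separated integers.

After op 1 (out_shuffle): [0 6 1 7 2 8 3 9 4 10 5]
After op 2 (out_shuffle): [0 3 6 9 1 4 7 10 2 5 8]
After op 3 (out_shuffle): [0 7 3 10 6 2 9 5 1 8 4]
After op 4 (out_shuffle): [0 9 7 5 3 1 10 8 6 4 2]
After op 5 (out_shuffle): [0 10 9 8 7 6 5 4 3 2 1]

Answer: 0 10 9 8 7 6 5 4 3 2 1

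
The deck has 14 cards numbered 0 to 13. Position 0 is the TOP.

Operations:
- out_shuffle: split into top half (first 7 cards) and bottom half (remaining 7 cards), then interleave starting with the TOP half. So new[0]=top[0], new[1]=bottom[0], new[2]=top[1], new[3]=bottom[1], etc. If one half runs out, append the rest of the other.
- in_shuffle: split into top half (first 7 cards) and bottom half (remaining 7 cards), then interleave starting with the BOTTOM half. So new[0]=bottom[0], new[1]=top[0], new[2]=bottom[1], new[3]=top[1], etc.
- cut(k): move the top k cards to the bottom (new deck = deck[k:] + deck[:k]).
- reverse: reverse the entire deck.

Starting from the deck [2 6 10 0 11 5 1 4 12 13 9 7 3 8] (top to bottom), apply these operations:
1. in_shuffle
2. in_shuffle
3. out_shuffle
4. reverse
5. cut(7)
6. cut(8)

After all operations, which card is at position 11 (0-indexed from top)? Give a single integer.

Answer: 6

Derivation:
After op 1 (in_shuffle): [4 2 12 6 13 10 9 0 7 11 3 5 8 1]
After op 2 (in_shuffle): [0 4 7 2 11 12 3 6 5 13 8 10 1 9]
After op 3 (out_shuffle): [0 6 4 5 7 13 2 8 11 10 12 1 3 9]
After op 4 (reverse): [9 3 1 12 10 11 8 2 13 7 5 4 6 0]
After op 5 (cut(7)): [2 13 7 5 4 6 0 9 3 1 12 10 11 8]
After op 6 (cut(8)): [3 1 12 10 11 8 2 13 7 5 4 6 0 9]
Position 11: card 6.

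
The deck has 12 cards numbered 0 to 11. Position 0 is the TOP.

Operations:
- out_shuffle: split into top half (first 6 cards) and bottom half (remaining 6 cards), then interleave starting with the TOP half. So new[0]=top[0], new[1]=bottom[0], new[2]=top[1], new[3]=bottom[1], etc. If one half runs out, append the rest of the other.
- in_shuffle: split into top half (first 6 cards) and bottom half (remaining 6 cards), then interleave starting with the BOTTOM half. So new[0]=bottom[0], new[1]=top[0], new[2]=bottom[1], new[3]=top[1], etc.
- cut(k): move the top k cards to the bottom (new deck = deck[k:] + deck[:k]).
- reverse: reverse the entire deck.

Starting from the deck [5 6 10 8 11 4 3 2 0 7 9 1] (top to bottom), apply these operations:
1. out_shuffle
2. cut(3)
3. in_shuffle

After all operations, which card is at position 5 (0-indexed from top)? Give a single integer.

Answer: 0

Derivation:
After op 1 (out_shuffle): [5 3 6 2 10 0 8 7 11 9 4 1]
After op 2 (cut(3)): [2 10 0 8 7 11 9 4 1 5 3 6]
After op 3 (in_shuffle): [9 2 4 10 1 0 5 8 3 7 6 11]
Position 5: card 0.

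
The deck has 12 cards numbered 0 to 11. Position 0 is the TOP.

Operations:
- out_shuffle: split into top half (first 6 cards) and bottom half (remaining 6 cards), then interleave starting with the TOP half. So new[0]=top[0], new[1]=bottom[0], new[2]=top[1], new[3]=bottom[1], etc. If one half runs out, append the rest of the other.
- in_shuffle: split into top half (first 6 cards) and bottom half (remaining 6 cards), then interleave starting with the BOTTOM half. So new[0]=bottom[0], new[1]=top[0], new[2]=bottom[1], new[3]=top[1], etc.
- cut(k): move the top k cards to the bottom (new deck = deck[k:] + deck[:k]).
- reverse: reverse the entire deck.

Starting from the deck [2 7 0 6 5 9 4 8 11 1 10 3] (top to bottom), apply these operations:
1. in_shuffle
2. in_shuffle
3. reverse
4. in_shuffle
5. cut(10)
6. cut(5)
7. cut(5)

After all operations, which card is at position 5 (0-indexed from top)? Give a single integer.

Answer: 0

Derivation:
After op 1 (in_shuffle): [4 2 8 7 11 0 1 6 10 5 3 9]
After op 2 (in_shuffle): [1 4 6 2 10 8 5 7 3 11 9 0]
After op 3 (reverse): [0 9 11 3 7 5 8 10 2 6 4 1]
After op 4 (in_shuffle): [8 0 10 9 2 11 6 3 4 7 1 5]
After op 5 (cut(10)): [1 5 8 0 10 9 2 11 6 3 4 7]
After op 6 (cut(5)): [9 2 11 6 3 4 7 1 5 8 0 10]
After op 7 (cut(5)): [4 7 1 5 8 0 10 9 2 11 6 3]
Position 5: card 0.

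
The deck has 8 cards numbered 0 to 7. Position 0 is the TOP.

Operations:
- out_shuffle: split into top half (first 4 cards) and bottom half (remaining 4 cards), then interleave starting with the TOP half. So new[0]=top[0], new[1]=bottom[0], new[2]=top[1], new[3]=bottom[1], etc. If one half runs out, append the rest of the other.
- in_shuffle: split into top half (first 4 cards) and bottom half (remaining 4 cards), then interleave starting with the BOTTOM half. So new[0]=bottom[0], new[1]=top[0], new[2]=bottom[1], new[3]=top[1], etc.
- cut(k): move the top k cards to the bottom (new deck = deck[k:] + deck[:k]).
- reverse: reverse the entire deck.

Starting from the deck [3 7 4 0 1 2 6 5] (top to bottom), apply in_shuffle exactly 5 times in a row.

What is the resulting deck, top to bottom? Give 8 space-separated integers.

After op 1 (in_shuffle): [1 3 2 7 6 4 5 0]
After op 2 (in_shuffle): [6 1 4 3 5 2 0 7]
After op 3 (in_shuffle): [5 6 2 1 0 4 7 3]
After op 4 (in_shuffle): [0 5 4 6 7 2 3 1]
After op 5 (in_shuffle): [7 0 2 5 3 4 1 6]

Answer: 7 0 2 5 3 4 1 6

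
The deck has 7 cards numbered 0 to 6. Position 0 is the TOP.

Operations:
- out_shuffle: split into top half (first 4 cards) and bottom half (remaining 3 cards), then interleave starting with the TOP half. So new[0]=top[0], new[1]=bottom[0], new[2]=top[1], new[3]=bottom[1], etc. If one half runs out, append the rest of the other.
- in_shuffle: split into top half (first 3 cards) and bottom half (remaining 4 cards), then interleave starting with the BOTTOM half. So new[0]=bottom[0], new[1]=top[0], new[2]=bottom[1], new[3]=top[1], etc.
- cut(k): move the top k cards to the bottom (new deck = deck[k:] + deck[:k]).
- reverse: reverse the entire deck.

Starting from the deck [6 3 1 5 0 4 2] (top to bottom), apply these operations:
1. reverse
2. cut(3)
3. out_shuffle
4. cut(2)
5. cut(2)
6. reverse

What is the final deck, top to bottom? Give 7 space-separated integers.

After op 1 (reverse): [2 4 0 5 1 3 6]
After op 2 (cut(3)): [5 1 3 6 2 4 0]
After op 3 (out_shuffle): [5 2 1 4 3 0 6]
After op 4 (cut(2)): [1 4 3 0 6 5 2]
After op 5 (cut(2)): [3 0 6 5 2 1 4]
After op 6 (reverse): [4 1 2 5 6 0 3]

Answer: 4 1 2 5 6 0 3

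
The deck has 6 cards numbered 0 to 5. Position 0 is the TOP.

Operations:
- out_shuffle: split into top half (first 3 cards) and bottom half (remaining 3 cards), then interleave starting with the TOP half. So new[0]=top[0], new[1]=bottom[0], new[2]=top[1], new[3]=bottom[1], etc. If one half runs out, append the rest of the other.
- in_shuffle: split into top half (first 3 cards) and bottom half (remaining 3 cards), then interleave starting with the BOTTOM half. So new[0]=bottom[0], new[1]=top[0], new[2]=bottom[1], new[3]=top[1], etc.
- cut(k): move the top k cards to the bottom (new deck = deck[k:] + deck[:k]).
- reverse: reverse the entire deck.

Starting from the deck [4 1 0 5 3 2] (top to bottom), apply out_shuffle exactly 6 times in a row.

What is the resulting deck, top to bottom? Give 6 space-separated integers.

Answer: 4 3 5 0 1 2

Derivation:
After op 1 (out_shuffle): [4 5 1 3 0 2]
After op 2 (out_shuffle): [4 3 5 0 1 2]
After op 3 (out_shuffle): [4 0 3 1 5 2]
After op 4 (out_shuffle): [4 1 0 5 3 2]
After op 5 (out_shuffle): [4 5 1 3 0 2]
After op 6 (out_shuffle): [4 3 5 0 1 2]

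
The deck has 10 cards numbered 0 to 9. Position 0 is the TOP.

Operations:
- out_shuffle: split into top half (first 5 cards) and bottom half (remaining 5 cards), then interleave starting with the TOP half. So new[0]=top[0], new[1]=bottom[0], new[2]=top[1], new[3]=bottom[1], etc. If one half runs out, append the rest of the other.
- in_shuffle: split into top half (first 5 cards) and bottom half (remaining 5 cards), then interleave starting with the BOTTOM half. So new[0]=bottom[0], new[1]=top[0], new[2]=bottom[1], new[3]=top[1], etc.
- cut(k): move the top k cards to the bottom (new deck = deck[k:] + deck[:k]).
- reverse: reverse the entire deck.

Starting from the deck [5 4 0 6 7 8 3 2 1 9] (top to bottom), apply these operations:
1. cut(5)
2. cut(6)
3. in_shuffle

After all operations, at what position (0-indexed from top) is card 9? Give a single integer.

Answer: 6

Derivation:
After op 1 (cut(5)): [8 3 2 1 9 5 4 0 6 7]
After op 2 (cut(6)): [4 0 6 7 8 3 2 1 9 5]
After op 3 (in_shuffle): [3 4 2 0 1 6 9 7 5 8]
Card 9 is at position 6.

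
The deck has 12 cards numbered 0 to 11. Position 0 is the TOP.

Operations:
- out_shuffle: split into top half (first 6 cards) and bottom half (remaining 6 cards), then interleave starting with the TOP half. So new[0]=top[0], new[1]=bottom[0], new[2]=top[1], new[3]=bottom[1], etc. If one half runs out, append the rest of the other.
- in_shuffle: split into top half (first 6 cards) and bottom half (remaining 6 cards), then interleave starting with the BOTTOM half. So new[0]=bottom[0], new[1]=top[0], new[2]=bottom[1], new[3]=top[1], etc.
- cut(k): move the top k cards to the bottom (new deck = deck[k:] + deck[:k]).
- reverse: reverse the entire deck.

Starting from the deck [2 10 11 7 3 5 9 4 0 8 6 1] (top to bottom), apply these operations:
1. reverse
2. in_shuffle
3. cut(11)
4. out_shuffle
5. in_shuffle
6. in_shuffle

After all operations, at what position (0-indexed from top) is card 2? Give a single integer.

After op 1 (reverse): [1 6 8 0 4 9 5 3 7 11 10 2]
After op 2 (in_shuffle): [5 1 3 6 7 8 11 0 10 4 2 9]
After op 3 (cut(11)): [9 5 1 3 6 7 8 11 0 10 4 2]
After op 4 (out_shuffle): [9 8 5 11 1 0 3 10 6 4 7 2]
After op 5 (in_shuffle): [3 9 10 8 6 5 4 11 7 1 2 0]
After op 6 (in_shuffle): [4 3 11 9 7 10 1 8 2 6 0 5]
Card 2 is at position 8.

Answer: 8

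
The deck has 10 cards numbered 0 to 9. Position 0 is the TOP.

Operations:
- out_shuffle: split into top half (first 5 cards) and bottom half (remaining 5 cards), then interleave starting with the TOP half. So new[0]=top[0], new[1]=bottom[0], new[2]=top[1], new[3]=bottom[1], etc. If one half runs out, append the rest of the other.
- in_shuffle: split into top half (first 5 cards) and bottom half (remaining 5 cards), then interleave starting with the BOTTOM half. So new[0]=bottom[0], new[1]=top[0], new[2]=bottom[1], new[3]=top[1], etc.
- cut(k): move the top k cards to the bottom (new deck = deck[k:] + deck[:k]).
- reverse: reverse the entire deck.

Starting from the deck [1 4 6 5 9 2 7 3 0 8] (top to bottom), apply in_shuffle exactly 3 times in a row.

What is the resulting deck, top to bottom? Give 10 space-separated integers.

After op 1 (in_shuffle): [2 1 7 4 3 6 0 5 8 9]
After op 2 (in_shuffle): [6 2 0 1 5 7 8 4 9 3]
After op 3 (in_shuffle): [7 6 8 2 4 0 9 1 3 5]

Answer: 7 6 8 2 4 0 9 1 3 5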